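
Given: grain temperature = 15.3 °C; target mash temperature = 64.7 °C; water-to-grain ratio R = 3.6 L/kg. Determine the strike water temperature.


T_strike = (0.41/R)·(T_mash − T_grain) + T_mash
T_strike = (0.41/3.6)·(64.7 − 15.3) + 64.7

70.3261 °C


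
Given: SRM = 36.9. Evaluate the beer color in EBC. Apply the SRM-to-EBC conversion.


EBC = SRM · 1.97
EBC = 36.9 · 1.97

72.6930 EBC


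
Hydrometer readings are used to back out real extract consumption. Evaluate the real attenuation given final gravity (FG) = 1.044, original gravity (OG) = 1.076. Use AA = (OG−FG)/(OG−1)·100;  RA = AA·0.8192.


AA = (1.076 − 1.044)/(1.076 − 1)·100 = 42.1053
RA = 42.1053·0.8192

34.4926 %


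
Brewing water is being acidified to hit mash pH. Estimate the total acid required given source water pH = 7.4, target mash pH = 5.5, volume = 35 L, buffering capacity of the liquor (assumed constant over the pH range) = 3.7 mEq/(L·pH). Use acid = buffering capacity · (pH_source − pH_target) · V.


acid = 3.7 · (7.4 − 5.5) · 35

246.0500 mEq


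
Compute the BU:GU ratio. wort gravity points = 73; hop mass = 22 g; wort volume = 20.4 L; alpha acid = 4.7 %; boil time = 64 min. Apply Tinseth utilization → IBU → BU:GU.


U = 1.65·0.000125^(GP/1000)·(1−e^(−0.04t))/4.15;  IBU = (α/100)·m·U·1000/V;  BU:GU = IBU/GP
U = 1.65·0.000125^(73/1000)·(1−e^(−0.04·64))/4.15 = 0.1904
IBU = (4.7/100)·22·0.1904·1000/20.4 = 9.6485
BU:GU = 9.6485/73

0.1322


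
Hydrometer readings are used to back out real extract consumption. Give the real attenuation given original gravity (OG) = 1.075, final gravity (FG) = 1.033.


AA = (OG−FG)/(OG−1)·100;  RA = AA·0.8192
AA = (1.075 − 1.033)/(1.075 − 1)·100 = 56.0000
RA = 56.0000·0.8192

45.8752 %


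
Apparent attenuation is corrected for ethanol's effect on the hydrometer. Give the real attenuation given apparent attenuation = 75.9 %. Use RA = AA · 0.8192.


RA = 75.9 · 0.8192

62.1773 %


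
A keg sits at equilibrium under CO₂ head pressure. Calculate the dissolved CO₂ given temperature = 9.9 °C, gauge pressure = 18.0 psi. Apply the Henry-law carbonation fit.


vols = (P + 14.695)·(0.01821 + 0.09011·e^(−0.04·T))
vols = (18.0 + 14.695)·(0.01821 + 0.09011·e^(−0.04·9.9))

2.5782 volumes


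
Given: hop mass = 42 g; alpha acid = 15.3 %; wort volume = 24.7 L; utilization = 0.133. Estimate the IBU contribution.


IBU = (α/100)·mass·U·1000 / V
IBU = (15.3/100)·42·0.133·1000 / 24.7

34.6015 IBU


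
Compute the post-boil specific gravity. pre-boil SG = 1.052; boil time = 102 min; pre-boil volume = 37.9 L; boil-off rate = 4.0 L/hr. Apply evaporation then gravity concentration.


V_post = V_pre − rate·(t/60);  SG_post = 1 + (SG_pre−1)·V_pre/V_post
V_post = 37.9 − 4.0·(102/60) = 31.1000
SG_post = 1 + (1.052 − 1)·37.9/31.1000

1.0634


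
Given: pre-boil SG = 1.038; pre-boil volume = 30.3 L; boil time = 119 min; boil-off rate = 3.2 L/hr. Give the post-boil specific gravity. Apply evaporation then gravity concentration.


V_post = V_pre − rate·(t/60);  SG_post = 1 + (SG_pre−1)·V_pre/V_post
V_post = 30.3 − 3.2·(119/60) = 23.9533
SG_post = 1 + (1.038 − 1)·30.3/23.9533

1.0481


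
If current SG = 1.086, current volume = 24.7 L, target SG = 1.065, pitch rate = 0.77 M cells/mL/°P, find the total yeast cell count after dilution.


V_w = V·((SG_c−1)/(SG_t−1)−1);  °P = 259 − 259/SG_t;  cells = rate·(V+V_w)·°P
V_w = 24.7·((1.086−1)/(1.065−1)−1) = 7.9800
V_final = 24.7 + 7.9800 = 32.6800
°P = 259 − 259/1.065 = 15.8075
cells = 0.77·32.6800·15.8075

397.7739 billion cells


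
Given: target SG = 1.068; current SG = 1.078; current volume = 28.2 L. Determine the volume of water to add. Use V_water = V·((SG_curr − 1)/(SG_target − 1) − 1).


V_water = 28.2·((1.078 − 1)/(1.068 − 1) − 1)

4.1471 L


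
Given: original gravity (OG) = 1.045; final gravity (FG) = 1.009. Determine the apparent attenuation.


AA = (OG − FG)/(OG − 1) · 100
AA = (1.045 − 1.009)/(1.045 − 1) · 100

80.0000 %


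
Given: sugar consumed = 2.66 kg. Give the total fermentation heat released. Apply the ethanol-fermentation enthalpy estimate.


Q = m_sugar · 590 kJ/kg
Q = 2.66 · 590

1569.4000 kJ


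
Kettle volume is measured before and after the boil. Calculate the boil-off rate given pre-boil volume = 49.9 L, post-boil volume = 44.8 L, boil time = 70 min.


rate = (V_pre − V_post) / (t_min/60)
rate = (49.9 − 44.8) / (70/60)

4.3714 L/hr


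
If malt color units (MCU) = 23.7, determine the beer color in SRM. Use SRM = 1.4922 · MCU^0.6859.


SRM = 1.4922 · 23.7^0.6859

13.0848 SRM


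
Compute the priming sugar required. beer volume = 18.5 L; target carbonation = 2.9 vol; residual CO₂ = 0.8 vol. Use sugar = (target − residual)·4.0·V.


sugar = (2.9 − 0.8)·4.0·18.5

155.4000 g


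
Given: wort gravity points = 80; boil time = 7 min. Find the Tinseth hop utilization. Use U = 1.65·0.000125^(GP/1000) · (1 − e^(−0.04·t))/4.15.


bigness = 1.65·0.000125^(80/1000) = 0.8040
boil_factor = (1 − e^(−0.04·7))/4.15 = 0.0588
U = 0.8040 · 0.0588

0.0473


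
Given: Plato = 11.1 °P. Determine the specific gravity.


SG = 259/(259 − P)
SG = 259/(259 − 11.1)

1.0448


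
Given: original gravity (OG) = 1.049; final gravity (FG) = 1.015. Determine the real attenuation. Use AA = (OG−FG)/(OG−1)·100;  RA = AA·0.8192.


AA = (1.049 − 1.015)/(1.049 − 1)·100 = 69.3878
RA = 69.3878·0.8192

56.8424 %


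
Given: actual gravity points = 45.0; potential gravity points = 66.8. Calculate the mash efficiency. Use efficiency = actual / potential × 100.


efficiency = 45.0 / 66.8 × 100

67.3653 %


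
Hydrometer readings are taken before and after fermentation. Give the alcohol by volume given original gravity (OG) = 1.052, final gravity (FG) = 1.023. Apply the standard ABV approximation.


ABV = (OG − FG) · 131.25
ABV = (1.052 − 1.023) · 131.25

3.8063 % ABV


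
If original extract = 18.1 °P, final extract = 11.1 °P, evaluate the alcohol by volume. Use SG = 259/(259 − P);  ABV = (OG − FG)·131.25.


OG = 259/(259 − 18.1) = 1.0751
FG = 259/(259 − 11.1) = 1.0448
ABV = (1.0751 − 1.0448)·131.25

3.9846 % ABV


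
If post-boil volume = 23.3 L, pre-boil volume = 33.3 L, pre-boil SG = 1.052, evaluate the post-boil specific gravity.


SG_post = 1 + (SG_pre − 1)·V_pre/V_post
pts_pre = (1.052 − 1)·1000 = 52.0000
pts_post = 52.0000·33.3/23.3 = 74.3176
SG_post = 1 + 74.3176/1000

1.0743


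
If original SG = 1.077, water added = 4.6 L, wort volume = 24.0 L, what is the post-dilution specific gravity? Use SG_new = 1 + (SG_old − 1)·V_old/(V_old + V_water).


pts = (1.077 − 1)·1000·24.0/(24.0 + 4.6) = 64.6154
SG_new = 1 + 64.6154/1000

1.0646


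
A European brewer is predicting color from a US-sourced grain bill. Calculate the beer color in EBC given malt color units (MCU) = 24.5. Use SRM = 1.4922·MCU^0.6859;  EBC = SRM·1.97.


SRM = 1.4922·24.5^0.6859 = 13.3862
EBC = 13.3862·1.97

26.3707 EBC


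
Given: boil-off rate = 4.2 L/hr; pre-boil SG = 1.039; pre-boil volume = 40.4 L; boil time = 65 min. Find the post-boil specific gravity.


V_post = V_pre − rate·(t/60);  SG_post = 1 + (SG_pre−1)·V_pre/V_post
V_post = 40.4 − 4.2·(65/60) = 35.8500
SG_post = 1 + (1.039 − 1)·40.4/35.8500

1.0439


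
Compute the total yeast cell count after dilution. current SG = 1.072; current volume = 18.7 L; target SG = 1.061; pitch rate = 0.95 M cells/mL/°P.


V_w = V·((SG_c−1)/(SG_t−1)−1);  °P = 259 − 259/SG_t;  cells = rate·(V+V_w)·°P
V_w = 18.7·((1.072−1)/(1.061−1)−1) = 3.3721
V_final = 18.7 + 3.3721 = 22.0721
°P = 259 − 259/1.061 = 14.8907
cells = 0.95·22.0721·14.8907

312.2354 billion cells


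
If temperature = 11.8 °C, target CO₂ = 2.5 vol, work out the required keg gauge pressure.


psi = vols/(0.01821 + 0.09011·e^(−0.04·T)) − 14.695
psi = 2.5/(0.01821 + 0.09011·e^(−0.04·11.8)) − 14.695

18.8997 psi


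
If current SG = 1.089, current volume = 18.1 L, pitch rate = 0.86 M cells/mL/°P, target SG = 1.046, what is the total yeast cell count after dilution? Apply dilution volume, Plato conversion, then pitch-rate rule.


V_w = V·((SG_c−1)/(SG_t−1)−1);  °P = 259 − 259/SG_t;  cells = rate·(V+V_w)·°P
V_w = 18.1·((1.089−1)/(1.046−1)−1) = 16.9196
V_final = 18.1 + 16.9196 = 35.0196
°P = 259 − 259/1.046 = 11.3901
cells = 0.86·35.0196·11.3901

343.0324 billion cells


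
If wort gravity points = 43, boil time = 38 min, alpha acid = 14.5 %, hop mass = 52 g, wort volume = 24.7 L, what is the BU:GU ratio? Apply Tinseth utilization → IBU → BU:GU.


U = 1.65·0.000125^(GP/1000)·(1−e^(−0.04t))/4.15;  IBU = (α/100)·m·U·1000/V;  BU:GU = IBU/GP
U = 1.65·0.000125^(43/1000)·(1−e^(−0.04·38))/4.15 = 0.2111
IBU = (14.5/100)·52·0.2111·1000/24.7 = 64.4301
BU:GU = 64.4301/43

1.4984


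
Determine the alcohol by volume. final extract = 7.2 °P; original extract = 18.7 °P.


SG = 259/(259 − P);  ABV = (OG − FG)·131.25
OG = 259/(259 − 18.7) = 1.0778
FG = 259/(259 − 7.2) = 1.0286
ABV = (1.0778 − 1.0286)·131.25

6.4608 % ABV


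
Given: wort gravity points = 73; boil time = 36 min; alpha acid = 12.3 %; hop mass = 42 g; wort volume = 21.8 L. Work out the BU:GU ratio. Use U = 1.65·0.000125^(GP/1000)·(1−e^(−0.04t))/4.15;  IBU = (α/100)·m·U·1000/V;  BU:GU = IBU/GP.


U = 1.65·0.000125^(73/1000)·(1−e^(−0.04·36))/4.15 = 0.1574
IBU = (12.3/100)·42·0.1574·1000/21.8 = 37.3056
BU:GU = 37.3056/73

0.5110


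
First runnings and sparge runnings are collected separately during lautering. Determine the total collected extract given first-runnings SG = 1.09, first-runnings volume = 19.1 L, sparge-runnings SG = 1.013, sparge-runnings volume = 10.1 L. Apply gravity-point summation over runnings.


total = Σ (SG_i − 1)·1000·V_i
first = (1.09 − 1)·1000·19.1 = 1719.0000
sparge = (1.013 − 1)·1000·10.1 = 131.3000
total = 1719.0000 + 131.3000

1850.3000 gravity·L


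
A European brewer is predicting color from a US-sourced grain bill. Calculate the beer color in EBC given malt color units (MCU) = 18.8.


SRM = 1.4922·MCU^0.6859;  EBC = SRM·1.97
SRM = 1.4922·18.8^0.6859 = 11.1628
EBC = 11.1628·1.97

21.9907 EBC


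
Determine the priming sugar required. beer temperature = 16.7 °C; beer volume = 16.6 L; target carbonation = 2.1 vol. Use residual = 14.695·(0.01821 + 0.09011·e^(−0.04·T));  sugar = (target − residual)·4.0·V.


residual = 14.695·(0.01821 + 0.09011·e^(−0.04·16.7)) = 0.9465
sugar = (2.1 − 0.9465)·4.0·16.6

76.5898 g


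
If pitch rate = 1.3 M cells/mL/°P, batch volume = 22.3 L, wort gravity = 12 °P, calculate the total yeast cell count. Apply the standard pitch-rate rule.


cells (billions) = rate · V_L · °P
cells = 1.3 · 22.3 · 12

347.8800 billion cells


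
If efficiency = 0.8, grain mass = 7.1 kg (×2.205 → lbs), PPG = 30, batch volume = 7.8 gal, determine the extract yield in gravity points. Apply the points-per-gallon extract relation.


points = lbs × PPG × eff / vol
lbs = 7.1 × 2.205 = 15.6555
points = 15.6555 × 30 × 0.8 / 7.8

48.1708 points


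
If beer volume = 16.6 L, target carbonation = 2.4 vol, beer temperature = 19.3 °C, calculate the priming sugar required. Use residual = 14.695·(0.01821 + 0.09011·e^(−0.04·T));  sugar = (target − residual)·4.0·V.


residual = 14.695·(0.01821 + 0.09011·e^(−0.04·19.3)) = 0.8795
sugar = (2.4 − 0.8795)·4.0·16.6

100.9627 g


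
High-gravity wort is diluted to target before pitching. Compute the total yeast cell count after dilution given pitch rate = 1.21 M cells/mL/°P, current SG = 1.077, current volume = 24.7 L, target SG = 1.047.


V_w = V·((SG_c−1)/(SG_t−1)−1);  °P = 259 − 259/SG_t;  cells = rate·(V+V_w)·°P
V_w = 24.7·((1.077−1)/(1.047−1)−1) = 15.7660
V_final = 24.7 + 15.7660 = 40.4660
°P = 259 − 259/1.047 = 11.6266
cells = 1.21·40.4660·11.6266

569.2803 billion cells


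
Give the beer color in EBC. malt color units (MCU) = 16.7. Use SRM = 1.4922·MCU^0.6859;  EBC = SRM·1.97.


SRM = 1.4922·16.7^0.6859 = 10.2917
EBC = 10.2917·1.97

20.2747 EBC


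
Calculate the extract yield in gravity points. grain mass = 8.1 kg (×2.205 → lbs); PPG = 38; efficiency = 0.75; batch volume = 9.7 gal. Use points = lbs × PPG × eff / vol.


lbs = 8.1 × 2.205 = 17.8605
points = 17.8605 × 38 × 0.75 / 9.7

52.4767 points


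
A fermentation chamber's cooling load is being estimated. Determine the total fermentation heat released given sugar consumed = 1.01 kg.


Q = m_sugar · 590 kJ/kg
Q = 1.01 · 590

595.9000 kJ


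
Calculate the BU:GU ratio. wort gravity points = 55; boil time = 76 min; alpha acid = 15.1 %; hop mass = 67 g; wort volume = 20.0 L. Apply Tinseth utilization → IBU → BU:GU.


U = 1.65·0.000125^(GP/1000)·(1−e^(−0.04t))/4.15;  IBU = (α/100)·m·U·1000/V;  BU:GU = IBU/GP
U = 1.65·0.000125^(55/1000)·(1−e^(−0.04·76))/4.15 = 0.2309
IBU = (15.1/100)·67·0.2309·1000/20.0 = 116.8154
BU:GU = 116.8154/55

2.1239


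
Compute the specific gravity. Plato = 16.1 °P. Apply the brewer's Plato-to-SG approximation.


SG = 259/(259 − P)
SG = 259/(259 − 16.1)

1.0663


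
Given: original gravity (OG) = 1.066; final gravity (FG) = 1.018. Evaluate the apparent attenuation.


AA = (OG − FG)/(OG − 1) · 100
AA = (1.066 − 1.018)/(1.066 − 1) · 100

72.7273 %


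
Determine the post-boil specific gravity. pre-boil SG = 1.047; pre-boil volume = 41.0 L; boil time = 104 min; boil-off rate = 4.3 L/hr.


V_post = V_pre − rate·(t/60);  SG_post = 1 + (SG_pre−1)·V_pre/V_post
V_post = 41.0 − 4.3·(104/60) = 33.5467
SG_post = 1 + (1.047 − 1)·41.0/33.5467

1.0574


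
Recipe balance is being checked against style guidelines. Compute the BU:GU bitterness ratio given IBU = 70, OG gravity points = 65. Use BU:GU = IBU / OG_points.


BU:GU = 70 / 65

1.0769


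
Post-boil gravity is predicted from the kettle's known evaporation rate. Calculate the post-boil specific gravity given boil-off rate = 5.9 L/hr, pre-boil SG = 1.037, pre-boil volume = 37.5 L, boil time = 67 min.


V_post = V_pre − rate·(t/60);  SG_post = 1 + (SG_pre−1)·V_pre/V_post
V_post = 37.5 − 5.9·(67/60) = 30.9117
SG_post = 1 + (1.037 − 1)·37.5/30.9117

1.0449


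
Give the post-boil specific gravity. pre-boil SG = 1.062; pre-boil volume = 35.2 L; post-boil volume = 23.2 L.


SG_post = 1 + (SG_pre − 1)·V_pre/V_post
pts_pre = (1.062 − 1)·1000 = 62.0000
pts_post = 62.0000·35.2/23.2 = 94.0690
SG_post = 1 + 94.0690/1000

1.0941


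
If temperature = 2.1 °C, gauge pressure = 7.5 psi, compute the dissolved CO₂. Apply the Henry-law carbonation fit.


vols = (P + 14.695)·(0.01821 + 0.09011·e^(−0.04·T))
vols = (7.5 + 14.695)·(0.01821 + 0.09011·e^(−0.04·2.1))

2.2430 volumes


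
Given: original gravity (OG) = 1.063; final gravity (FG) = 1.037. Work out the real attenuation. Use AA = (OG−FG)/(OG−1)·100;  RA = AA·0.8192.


AA = (1.063 − 1.037)/(1.063 − 1)·100 = 41.2698
RA = 41.2698·0.8192

33.8083 %


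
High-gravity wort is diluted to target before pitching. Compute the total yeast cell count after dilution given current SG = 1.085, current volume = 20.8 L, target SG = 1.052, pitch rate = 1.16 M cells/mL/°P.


V_w = V·((SG_c−1)/(SG_t−1)−1);  °P = 259 − 259/SG_t;  cells = rate·(V+V_w)·°P
V_w = 20.8·((1.085−1)/(1.052−1)−1) = 13.2000
V_final = 20.8 + 13.2000 = 34.0000
°P = 259 − 259/1.052 = 12.8023
cells = 1.16·34.0000·12.8023

504.9220 billion cells


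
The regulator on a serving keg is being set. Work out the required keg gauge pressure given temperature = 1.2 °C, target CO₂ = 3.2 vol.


psi = vols/(0.01821 + 0.09011·e^(−0.04·T)) − 14.695
psi = 3.2/(0.01821 + 0.09011·e^(−0.04·1.2)) − 14.695

16.0456 psi


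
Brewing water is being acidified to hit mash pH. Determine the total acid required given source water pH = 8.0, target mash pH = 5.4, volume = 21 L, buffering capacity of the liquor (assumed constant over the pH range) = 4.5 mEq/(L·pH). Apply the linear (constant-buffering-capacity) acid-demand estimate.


acid = buffering capacity · (pH_source − pH_target) · V
acid = 4.5 · (8.0 − 5.4) · 21

245.7000 mEq


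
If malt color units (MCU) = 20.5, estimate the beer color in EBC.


SRM = 1.4922·MCU^0.6859;  EBC = SRM·1.97
SRM = 1.4922·20.5^0.6859 = 11.8457
EBC = 11.8457·1.97

23.3359 EBC


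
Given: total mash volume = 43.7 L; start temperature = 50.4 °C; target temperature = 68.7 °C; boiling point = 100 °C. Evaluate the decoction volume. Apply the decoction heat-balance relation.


V_dec = V_total·(T_target − T_start)/(T_boil − T_start)
V_dec = 43.7·(68.7 − 50.4)/(100 − 50.4)

16.1232 L


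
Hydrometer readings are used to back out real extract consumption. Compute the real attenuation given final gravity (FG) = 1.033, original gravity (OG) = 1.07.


AA = (OG−FG)/(OG−1)·100;  RA = AA·0.8192
AA = (1.07 − 1.033)/(1.07 − 1)·100 = 52.8571
RA = 52.8571·0.8192

43.3006 %


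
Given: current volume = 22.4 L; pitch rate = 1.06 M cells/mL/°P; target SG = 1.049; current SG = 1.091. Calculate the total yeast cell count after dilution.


V_w = V·((SG_c−1)/(SG_t−1)−1);  °P = 259 − 259/SG_t;  cells = rate·(V+V_w)·°P
V_w = 22.4·((1.091−1)/(1.049−1)−1) = 19.2000
V_final = 22.4 + 19.2000 = 41.6000
°P = 259 − 259/1.049 = 12.0982
cells = 1.06·41.6000·12.0982

533.4817 billion cells


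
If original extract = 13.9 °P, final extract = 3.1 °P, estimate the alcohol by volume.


SG = 259/(259 − P);  ABV = (OG − FG)·131.25
OG = 259/(259 − 13.9) = 1.0567
FG = 259/(259 − 3.1) = 1.0121
ABV = (1.0567 − 1.0121)·131.25

5.8534 % ABV


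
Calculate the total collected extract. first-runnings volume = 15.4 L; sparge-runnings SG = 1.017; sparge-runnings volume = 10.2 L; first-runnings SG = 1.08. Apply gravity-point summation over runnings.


total = Σ (SG_i − 1)·1000·V_i
first = (1.08 − 1)·1000·15.4 = 1232.0000
sparge = (1.017 − 1)·1000·10.2 = 173.4000
total = 1232.0000 + 173.4000

1405.4000 gravity·L


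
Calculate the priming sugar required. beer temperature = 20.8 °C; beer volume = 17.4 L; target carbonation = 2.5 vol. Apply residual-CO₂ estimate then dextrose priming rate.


residual = 14.695·(0.01821 + 0.09011·e^(−0.04·T));  sugar = (target − residual)·4.0·V
residual = 14.695·(0.01821 + 0.09011·e^(−0.04·20.8)) = 0.8438
sugar = (2.5 − 0.8438)·4.0·17.4

115.2684 g


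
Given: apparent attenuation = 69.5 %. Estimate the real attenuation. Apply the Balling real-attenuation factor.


RA = AA · 0.8192
RA = 69.5 · 0.8192

56.9344 %


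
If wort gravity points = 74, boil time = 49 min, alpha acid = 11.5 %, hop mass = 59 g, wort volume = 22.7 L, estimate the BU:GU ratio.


U = 1.65·0.000125^(GP/1000)·(1−e^(−0.04t))/4.15;  IBU = (α/100)·m·U·1000/V;  BU:GU = IBU/GP
U = 1.65·0.000125^(74/1000)·(1−e^(−0.04·49))/4.15 = 0.1757
IBU = (11.5/100)·59·0.1757·1000/22.7 = 52.5044
BU:GU = 52.5044/74

0.7095


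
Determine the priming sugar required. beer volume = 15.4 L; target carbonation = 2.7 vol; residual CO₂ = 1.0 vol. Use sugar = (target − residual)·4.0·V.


sugar = (2.7 − 1.0)·4.0·15.4

104.7200 g


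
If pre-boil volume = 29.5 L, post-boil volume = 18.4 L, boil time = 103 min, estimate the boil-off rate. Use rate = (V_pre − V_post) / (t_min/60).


rate = (29.5 − 18.4) / (103/60)

6.4660 L/hr


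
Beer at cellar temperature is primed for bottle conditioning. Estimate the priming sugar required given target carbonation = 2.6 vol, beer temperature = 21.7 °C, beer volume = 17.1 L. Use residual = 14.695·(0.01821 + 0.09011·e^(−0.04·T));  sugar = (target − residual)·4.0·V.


residual = 14.695·(0.01821 + 0.09011·e^(−0.04·21.7)) = 0.8235
sugar = (2.6 − 0.8235)·4.0·17.1

121.5148 g


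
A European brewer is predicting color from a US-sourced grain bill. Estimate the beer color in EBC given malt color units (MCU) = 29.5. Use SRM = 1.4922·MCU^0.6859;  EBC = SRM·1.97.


SRM = 1.4922·29.5^0.6859 = 15.2047
EBC = 15.2047·1.97

29.9533 EBC


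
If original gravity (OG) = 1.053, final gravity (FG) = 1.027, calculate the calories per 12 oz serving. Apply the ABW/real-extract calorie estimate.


ABW = (OG−FG)·131.25·0.79/FG;  °P = 259 − 259/SG (for OG→OE and FG→AE);  RE = 0.1808·OE + 0.8192·AE;  Cal = (6.9·ABW + 4·(RE−0.1))·FG·3.55
ABW = (1.053 − 1.027)·131.25·0.79/1.027 = 2.6250
OE = 259 − 259/1.053 = 13.0361 °P
AE = 259 − 259/1.027 = 6.8092 °P
RE = 0.1808·13.0361 + 0.8192·6.8092 = 7.9350 °P
Cal = (6.9·2.6250 + 4·(7.9350−0.1))·1.027·3.55

180.2961 kcal


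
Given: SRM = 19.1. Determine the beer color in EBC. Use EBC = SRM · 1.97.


EBC = 19.1 · 1.97

37.6270 EBC


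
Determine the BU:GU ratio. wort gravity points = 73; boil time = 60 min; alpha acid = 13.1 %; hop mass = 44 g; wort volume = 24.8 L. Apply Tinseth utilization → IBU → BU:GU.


U = 1.65·0.000125^(GP/1000)·(1−e^(−0.04t))/4.15;  IBU = (α/100)·m·U·1000/V;  BU:GU = IBU/GP
U = 1.65·0.000125^(73/1000)·(1−e^(−0.04·60))/4.15 = 0.1876
IBU = (13.1/100)·44·0.1876·1000/24.8 = 43.5995
BU:GU = 43.5995/73

0.5973


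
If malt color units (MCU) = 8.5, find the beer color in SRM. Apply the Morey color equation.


SRM = 1.4922 · MCU^0.6859
SRM = 1.4922 · 8.5^0.6859

6.4761 SRM


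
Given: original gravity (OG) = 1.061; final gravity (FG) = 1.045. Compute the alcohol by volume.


ABV = (OG − FG) · 131.25
ABV = (1.061 − 1.045) · 131.25

2.1000 % ABV


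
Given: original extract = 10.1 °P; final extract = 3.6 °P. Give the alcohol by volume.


SG = 259/(259 − P);  ABV = (OG − FG)·131.25
OG = 259/(259 − 10.1) = 1.0406
FG = 259/(259 − 3.6) = 1.0141
ABV = (1.0406 − 1.0141)·131.25

3.4759 % ABV


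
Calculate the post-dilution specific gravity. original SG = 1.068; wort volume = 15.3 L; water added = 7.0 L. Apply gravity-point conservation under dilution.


SG_new = 1 + (SG_old − 1)·V_old/(V_old + V_water)
pts = (1.068 − 1)·1000·15.3/(15.3 + 7.0) = 46.6547
SG_new = 1 + 46.6547/1000

1.0467


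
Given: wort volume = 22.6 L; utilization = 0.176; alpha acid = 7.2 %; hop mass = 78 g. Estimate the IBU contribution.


IBU = (α/100)·mass·U·1000 / V
IBU = (7.2/100)·78·0.176·1000 / 22.6

43.7352 IBU


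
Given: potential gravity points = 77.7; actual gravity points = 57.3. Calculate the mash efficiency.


efficiency = actual / potential × 100
efficiency = 57.3 / 77.7 × 100

73.7452 %


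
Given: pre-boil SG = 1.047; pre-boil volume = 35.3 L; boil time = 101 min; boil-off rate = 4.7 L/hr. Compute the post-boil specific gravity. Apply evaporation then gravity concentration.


V_post = V_pre − rate·(t/60);  SG_post = 1 + (SG_pre−1)·V_pre/V_post
V_post = 35.3 − 4.7·(101/60) = 27.3883
SG_post = 1 + (1.047 − 1)·35.3/27.3883

1.0606


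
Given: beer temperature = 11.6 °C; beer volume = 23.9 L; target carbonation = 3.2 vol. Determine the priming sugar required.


residual = 14.695·(0.01821 + 0.09011·e^(−0.04·T));  sugar = (target − residual)·4.0·V
residual = 14.695·(0.01821 + 0.09011·e^(−0.04·11.6)) = 1.1002
sugar = (3.2 − 1.1002)·4.0·23.9

200.7425 g


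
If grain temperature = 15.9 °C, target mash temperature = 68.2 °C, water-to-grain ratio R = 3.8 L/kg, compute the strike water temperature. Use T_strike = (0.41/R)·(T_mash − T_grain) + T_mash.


T_strike = (0.41/3.8)·(68.2 − 15.9) + 68.2

73.8429 °C


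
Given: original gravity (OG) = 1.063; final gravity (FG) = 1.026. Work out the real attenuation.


AA = (OG−FG)/(OG−1)·100;  RA = AA·0.8192
AA = (1.063 − 1.026)/(1.063 − 1)·100 = 58.7302
RA = 58.7302·0.8192

48.1117 %


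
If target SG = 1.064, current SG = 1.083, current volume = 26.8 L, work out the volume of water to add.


V_water = V·((SG_curr − 1)/(SG_target − 1) − 1)
V_water = 26.8·((1.083 − 1)/(1.064 − 1) − 1)

7.9562 L


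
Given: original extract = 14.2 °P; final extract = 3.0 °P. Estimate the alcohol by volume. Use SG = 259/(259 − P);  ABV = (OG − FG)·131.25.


OG = 259/(259 − 14.2) = 1.0580
FG = 259/(259 − 3.0) = 1.0117
ABV = (1.0580 − 1.0117)·131.25

6.0753 % ABV


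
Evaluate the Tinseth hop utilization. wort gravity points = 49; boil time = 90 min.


U = 1.65·0.000125^(GP/1000) · (1 − e^(−0.04·t))/4.15
bigness = 1.65·0.000125^(49/1000) = 1.0623
boil_factor = (1 − e^(−0.04·90))/4.15 = 0.2344
U = 1.0623 · 0.2344

0.2490


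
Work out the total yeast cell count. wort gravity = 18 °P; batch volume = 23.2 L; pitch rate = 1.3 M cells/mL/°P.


cells (billions) = rate · V_L · °P
cells = 1.3 · 23.2 · 18

542.8800 billion cells


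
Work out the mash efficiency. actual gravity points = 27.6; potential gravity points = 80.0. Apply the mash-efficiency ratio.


efficiency = actual / potential × 100
efficiency = 27.6 / 80.0 × 100

34.5000 %


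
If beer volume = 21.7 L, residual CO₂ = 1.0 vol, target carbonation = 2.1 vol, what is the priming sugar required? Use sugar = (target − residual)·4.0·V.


sugar = (2.1 − 1.0)·4.0·21.7

95.4800 g


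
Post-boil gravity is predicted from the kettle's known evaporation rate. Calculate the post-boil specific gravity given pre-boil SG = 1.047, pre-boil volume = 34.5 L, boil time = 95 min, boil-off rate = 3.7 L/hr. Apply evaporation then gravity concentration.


V_post = V_pre − rate·(t/60);  SG_post = 1 + (SG_pre−1)·V_pre/V_post
V_post = 34.5 − 3.7·(95/60) = 28.6417
SG_post = 1 + (1.047 − 1)·34.5/28.6417

1.0566


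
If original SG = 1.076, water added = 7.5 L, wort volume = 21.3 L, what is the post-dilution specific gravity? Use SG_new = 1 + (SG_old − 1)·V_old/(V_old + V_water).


pts = (1.076 − 1)·1000·21.3/(21.3 + 7.5) = 56.2083
SG_new = 1 + 56.2083/1000

1.0562


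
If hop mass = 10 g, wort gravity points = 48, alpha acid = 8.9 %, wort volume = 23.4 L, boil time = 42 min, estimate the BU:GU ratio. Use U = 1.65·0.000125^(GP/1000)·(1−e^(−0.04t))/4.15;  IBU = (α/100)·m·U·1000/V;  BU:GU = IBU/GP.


U = 1.65·0.000125^(48/1000)·(1−e^(−0.04·42))/4.15 = 0.2101
IBU = (8.9/100)·10·0.2101·1000/23.4 = 7.9926
BU:GU = 7.9926/48

0.1665


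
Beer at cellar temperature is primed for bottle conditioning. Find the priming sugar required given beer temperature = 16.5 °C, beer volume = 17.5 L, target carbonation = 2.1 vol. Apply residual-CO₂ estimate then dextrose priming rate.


residual = 14.695·(0.01821 + 0.09011·e^(−0.04·T));  sugar = (target − residual)·4.0·V
residual = 14.695·(0.01821 + 0.09011·e^(−0.04·16.5)) = 0.9520
sugar = (2.1 − 0.9520)·4.0·17.5

80.3605 g


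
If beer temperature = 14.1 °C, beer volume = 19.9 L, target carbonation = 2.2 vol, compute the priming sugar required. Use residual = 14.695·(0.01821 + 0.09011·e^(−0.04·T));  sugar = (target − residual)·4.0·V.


residual = 14.695·(0.01821 + 0.09011·e^(−0.04·14.1)) = 1.0210
sugar = (2.2 − 1.0210)·4.0·19.9

93.8522 g


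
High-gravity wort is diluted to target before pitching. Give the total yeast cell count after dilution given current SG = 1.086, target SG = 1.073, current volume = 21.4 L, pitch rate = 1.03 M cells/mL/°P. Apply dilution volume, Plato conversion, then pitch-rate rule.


V_w = V·((SG_c−1)/(SG_t−1)−1);  °P = 259 − 259/SG_t;  cells = rate·(V+V_w)·°P
V_w = 21.4·((1.086−1)/(1.073−1)−1) = 3.8110
V_final = 21.4 + 3.8110 = 25.2110
°P = 259 − 259/1.073 = 17.6207
cells = 1.03·25.2110·17.6207

457.5615 billion cells


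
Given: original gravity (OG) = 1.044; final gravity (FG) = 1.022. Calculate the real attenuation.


AA = (OG−FG)/(OG−1)·100;  RA = AA·0.8192
AA = (1.044 − 1.022)/(1.044 − 1)·100 = 50.0000
RA = 50.0000·0.8192

40.9600 %


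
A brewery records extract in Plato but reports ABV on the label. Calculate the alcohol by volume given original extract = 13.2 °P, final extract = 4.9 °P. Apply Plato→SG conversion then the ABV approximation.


SG = 259/(259 − P);  ABV = (OG − FG)·131.25
OG = 259/(259 − 13.2) = 1.0537
FG = 259/(259 − 4.9) = 1.0193
ABV = (1.0537 − 1.0193)·131.25

4.5174 % ABV


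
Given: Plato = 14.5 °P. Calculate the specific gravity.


SG = 259/(259 − P)
SG = 259/(259 − 14.5)

1.0593


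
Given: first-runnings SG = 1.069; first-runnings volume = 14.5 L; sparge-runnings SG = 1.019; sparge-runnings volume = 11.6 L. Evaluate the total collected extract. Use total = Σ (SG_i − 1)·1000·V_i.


first = (1.069 − 1)·1000·14.5 = 1000.5000
sparge = (1.019 − 1)·1000·11.6 = 220.4000
total = 1000.5000 + 220.4000

1220.9000 gravity·L


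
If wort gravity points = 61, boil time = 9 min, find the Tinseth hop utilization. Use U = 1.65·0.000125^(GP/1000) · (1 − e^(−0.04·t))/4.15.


bigness = 1.65·0.000125^(61/1000) = 0.9537
boil_factor = (1 − e^(−0.04·9))/4.15 = 0.0728
U = 0.9537 · 0.0728

0.0695


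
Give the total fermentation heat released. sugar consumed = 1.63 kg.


Q = m_sugar · 590 kJ/kg
Q = 1.63 · 590

961.7000 kJ


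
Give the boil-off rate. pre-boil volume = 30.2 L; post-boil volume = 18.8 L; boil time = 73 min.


rate = (V_pre − V_post) / (t_min/60)
rate = (30.2 − 18.8) / (73/60)

9.3699 L/hr


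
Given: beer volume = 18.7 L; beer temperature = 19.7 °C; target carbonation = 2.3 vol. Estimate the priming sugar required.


residual = 14.695·(0.01821 + 0.09011·e^(−0.04·T));  sugar = (target − residual)·4.0·V
residual = 14.695·(0.01821 + 0.09011·e^(−0.04·19.7)) = 0.8698
sugar = (2.3 − 0.8698)·4.0·18.7

106.9816 g


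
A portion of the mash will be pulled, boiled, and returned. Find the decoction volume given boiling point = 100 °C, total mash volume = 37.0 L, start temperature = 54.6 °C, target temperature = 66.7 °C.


V_dec = V_total·(T_target − T_start)/(T_boil − T_start)
V_dec = 37.0·(66.7 − 54.6)/(100 − 54.6)

9.8612 L


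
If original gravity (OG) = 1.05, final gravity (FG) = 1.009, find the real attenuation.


AA = (OG−FG)/(OG−1)·100;  RA = AA·0.8192
AA = (1.05 − 1.009)/(1.05 − 1)·100 = 82.0000
RA = 82.0000·0.8192

67.1744 %


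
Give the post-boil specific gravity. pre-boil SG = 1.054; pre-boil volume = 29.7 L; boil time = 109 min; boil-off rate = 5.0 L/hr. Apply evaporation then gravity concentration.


V_post = V_pre − rate·(t/60);  SG_post = 1 + (SG_pre−1)·V_pre/V_post
V_post = 29.7 − 5.0·(109/60) = 20.6167
SG_post = 1 + (1.054 − 1)·29.7/20.6167

1.0778


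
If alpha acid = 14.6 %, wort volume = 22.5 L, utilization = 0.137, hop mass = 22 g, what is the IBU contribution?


IBU = (α/100)·mass·U·1000 / V
IBU = (14.6/100)·22·0.137·1000 / 22.5

19.5575 IBU


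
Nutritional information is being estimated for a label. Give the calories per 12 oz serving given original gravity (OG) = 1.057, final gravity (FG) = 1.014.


ABW = (OG−FG)·131.25·0.79/FG;  °P = 259 − 259/SG (for OG→OE and FG→AE);  RE = 0.1808·OE + 0.8192·AE;  Cal = (6.9·ABW + 4·(RE−0.1))·FG·3.55
ABW = (1.057 − 1.014)·131.25·0.79/1.014 = 4.3970
OE = 259 − 259/1.057 = 13.9669 °P
AE = 259 − 259/1.014 = 3.5759 °P
RE = 0.1808·13.9669 + 0.8192·3.5759 = 5.4546 °P
Cal = (6.9·4.3970 + 4·(5.4546−0.1))·1.014·3.55

186.3126 kcal


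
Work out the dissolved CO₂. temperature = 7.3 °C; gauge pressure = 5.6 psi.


vols = (P + 14.695)·(0.01821 + 0.09011·e^(−0.04·T))
vols = (5.6 + 14.695)·(0.01821 + 0.09011·e^(−0.04·7.3))

1.7352 volumes


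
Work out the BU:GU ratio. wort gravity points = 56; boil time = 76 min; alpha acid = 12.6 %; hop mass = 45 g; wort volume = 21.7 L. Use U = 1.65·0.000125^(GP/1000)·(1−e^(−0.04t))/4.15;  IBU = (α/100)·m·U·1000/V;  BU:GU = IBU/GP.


U = 1.65·0.000125^(56/1000)·(1−e^(−0.04·76))/4.15 = 0.2289
IBU = (12.6/100)·45·0.2289·1000/21.7 = 59.7996
BU:GU = 59.7996/56

1.0679


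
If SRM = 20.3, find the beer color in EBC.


EBC = SRM · 1.97
EBC = 20.3 · 1.97

39.9910 EBC


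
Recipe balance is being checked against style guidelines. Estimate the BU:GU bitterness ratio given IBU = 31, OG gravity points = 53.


BU:GU = IBU / OG_points
BU:GU = 31 / 53

0.5849


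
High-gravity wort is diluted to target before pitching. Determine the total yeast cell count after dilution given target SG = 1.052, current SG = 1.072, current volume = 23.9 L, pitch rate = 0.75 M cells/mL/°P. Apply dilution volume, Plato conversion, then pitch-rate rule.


V_w = V·((SG_c−1)/(SG_t−1)−1);  °P = 259 − 259/SG_t;  cells = rate·(V+V_w)·°P
V_w = 23.9·((1.072−1)/(1.052−1)−1) = 9.1923
V_final = 23.9 + 9.1923 = 33.0923
°P = 259 − 259/1.052 = 12.8023
cells = 0.75·33.0923·12.8023

317.7428 billion cells


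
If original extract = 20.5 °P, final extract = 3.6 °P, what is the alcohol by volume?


SG = 259/(259 − P);  ABV = (OG − FG)·131.25
OG = 259/(259 − 20.5) = 1.0860
FG = 259/(259 − 3.6) = 1.0141
ABV = (1.0860 − 1.0141)·131.25

9.4314 % ABV


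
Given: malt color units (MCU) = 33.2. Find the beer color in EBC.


SRM = 1.4922·MCU^0.6859;  EBC = SRM·1.97
SRM = 1.4922·33.2^0.6859 = 16.4883
EBC = 16.4883·1.97

32.4819 EBC


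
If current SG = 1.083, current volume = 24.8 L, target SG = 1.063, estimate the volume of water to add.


V_water = V·((SG_curr − 1)/(SG_target − 1) − 1)
V_water = 24.8·((1.083 − 1)/(1.063 − 1) − 1)

7.8730 L


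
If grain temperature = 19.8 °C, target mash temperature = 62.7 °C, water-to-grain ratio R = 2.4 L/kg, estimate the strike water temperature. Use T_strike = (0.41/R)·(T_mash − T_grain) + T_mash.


T_strike = (0.41/2.4)·(62.7 − 19.8) + 62.7

70.0288 °C


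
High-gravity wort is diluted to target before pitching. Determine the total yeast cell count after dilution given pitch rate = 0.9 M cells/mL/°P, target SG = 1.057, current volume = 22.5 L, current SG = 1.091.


V_w = V·((SG_c−1)/(SG_t−1)−1);  °P = 259 − 259/SG_t;  cells = rate·(V+V_w)·°P
V_w = 22.5·((1.091−1)/(1.057−1)−1) = 13.4211
V_final = 22.5 + 13.4211 = 35.9211
°P = 259 − 259/1.057 = 13.9669
cells = 0.9·35.9211·13.9669

451.5348 billion cells


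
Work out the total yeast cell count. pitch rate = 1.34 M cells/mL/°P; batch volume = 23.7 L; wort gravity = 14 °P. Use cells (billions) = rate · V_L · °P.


cells = 1.34 · 23.7 · 14

444.6120 billion cells


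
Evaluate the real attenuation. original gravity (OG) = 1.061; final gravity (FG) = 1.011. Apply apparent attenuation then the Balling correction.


AA = (OG−FG)/(OG−1)·100;  RA = AA·0.8192
AA = (1.061 − 1.011)/(1.061 − 1)·100 = 81.9672
RA = 81.9672·0.8192

67.1475 %


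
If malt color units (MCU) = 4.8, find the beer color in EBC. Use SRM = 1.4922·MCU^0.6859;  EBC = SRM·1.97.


SRM = 1.4922·4.8^0.6859 = 4.3761
EBC = 4.3761·1.97

8.6210 EBC


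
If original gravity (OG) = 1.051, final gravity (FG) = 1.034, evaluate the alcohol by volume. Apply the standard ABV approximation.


ABV = (OG − FG) · 131.25
ABV = (1.051 − 1.034) · 131.25

2.2312 % ABV


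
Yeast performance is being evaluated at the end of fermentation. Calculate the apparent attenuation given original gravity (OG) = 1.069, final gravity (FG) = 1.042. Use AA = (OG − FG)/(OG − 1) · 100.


AA = (1.069 − 1.042)/(1.069 − 1) · 100

39.1304 %


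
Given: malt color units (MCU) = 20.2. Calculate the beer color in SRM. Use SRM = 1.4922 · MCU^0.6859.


SRM = 1.4922 · 20.2^0.6859

11.7265 SRM


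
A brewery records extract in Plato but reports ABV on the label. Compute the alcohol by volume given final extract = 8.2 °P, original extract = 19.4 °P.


SG = 259/(259 − P);  ABV = (OG − FG)·131.25
OG = 259/(259 − 19.4) = 1.0810
FG = 259/(259 − 8.2) = 1.0327
ABV = (1.0810 − 1.0327)·131.25

6.3358 % ABV


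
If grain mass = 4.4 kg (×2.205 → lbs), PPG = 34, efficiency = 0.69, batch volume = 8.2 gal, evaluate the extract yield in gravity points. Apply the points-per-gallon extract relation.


points = lbs × PPG × eff / vol
lbs = 4.4 × 2.205 = 9.7020
points = 9.7020 × 34 × 0.69 / 8.2

27.7572 points


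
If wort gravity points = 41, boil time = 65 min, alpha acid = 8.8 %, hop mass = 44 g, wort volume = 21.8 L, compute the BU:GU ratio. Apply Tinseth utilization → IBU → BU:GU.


U = 1.65·0.000125^(GP/1000)·(1−e^(−0.04t))/4.15;  IBU = (α/100)·m·U·1000/V;  BU:GU = IBU/GP
U = 1.65·0.000125^(41/1000)·(1−e^(−0.04·65))/4.15 = 0.2546
IBU = (8.8/100)·44·0.2546·1000/21.8 = 45.2242
BU:GU = 45.2242/41

1.1030


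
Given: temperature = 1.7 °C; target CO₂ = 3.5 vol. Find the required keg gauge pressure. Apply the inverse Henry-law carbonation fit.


psi = vols/(0.01821 + 0.09011·e^(−0.04·T)) − 14.695
psi = 3.5/(0.01821 + 0.09011·e^(−0.04·1.7)) − 14.695

19.4860 psi


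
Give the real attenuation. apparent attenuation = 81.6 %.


RA = AA · 0.8192
RA = 81.6 · 0.8192

66.8467 %


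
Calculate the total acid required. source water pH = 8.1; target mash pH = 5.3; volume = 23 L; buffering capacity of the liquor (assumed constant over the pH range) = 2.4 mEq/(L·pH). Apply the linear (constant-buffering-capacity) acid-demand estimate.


acid = buffering capacity · (pH_source − pH_target) · V
acid = 2.4 · (8.1 − 5.3) · 23

154.5600 mEq


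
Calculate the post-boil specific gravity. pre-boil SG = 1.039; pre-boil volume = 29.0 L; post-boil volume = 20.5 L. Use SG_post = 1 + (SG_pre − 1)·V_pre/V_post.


pts_pre = (1.039 − 1)·1000 = 39.0000
pts_post = 39.0000·29.0/20.5 = 55.1707
SG_post = 1 + 55.1707/1000

1.0552


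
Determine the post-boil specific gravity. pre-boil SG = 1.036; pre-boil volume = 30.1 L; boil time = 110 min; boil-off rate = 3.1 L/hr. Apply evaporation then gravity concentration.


V_post = V_pre − rate·(t/60);  SG_post = 1 + (SG_pre−1)·V_pre/V_post
V_post = 30.1 − 3.1·(110/60) = 24.4167
SG_post = 1 + (1.036 − 1)·30.1/24.4167

1.0444


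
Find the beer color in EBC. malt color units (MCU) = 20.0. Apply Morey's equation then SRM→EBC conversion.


SRM = 1.4922·MCU^0.6859;  EBC = SRM·1.97
SRM = 1.4922·20.0^0.6859 = 11.6467
EBC = 11.6467·1.97

22.9440 EBC


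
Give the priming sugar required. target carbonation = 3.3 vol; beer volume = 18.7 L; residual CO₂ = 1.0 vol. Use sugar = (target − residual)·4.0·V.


sugar = (3.3 − 1.0)·4.0·18.7

172.0400 g


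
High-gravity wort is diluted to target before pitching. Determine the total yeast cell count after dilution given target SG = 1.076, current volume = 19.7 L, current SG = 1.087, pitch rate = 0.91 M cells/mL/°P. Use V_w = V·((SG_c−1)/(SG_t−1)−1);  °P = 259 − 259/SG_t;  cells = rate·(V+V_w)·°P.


V_w = 19.7·((1.087−1)/(1.076−1)−1) = 2.8513
V_final = 19.7 + 2.8513 = 22.5513
°P = 259 − 259/1.076 = 18.2937
cells = 0.91·22.5513·18.2937

375.4174 billion cells


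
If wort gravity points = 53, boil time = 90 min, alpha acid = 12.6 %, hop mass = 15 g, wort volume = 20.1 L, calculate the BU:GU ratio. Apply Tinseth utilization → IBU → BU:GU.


U = 1.65·0.000125^(GP/1000)·(1−e^(−0.04t))/4.15;  IBU = (α/100)·m·U·1000/V;  BU:GU = IBU/GP
U = 1.65·0.000125^(53/1000)·(1−e^(−0.04·90))/4.15 = 0.2402
IBU = (12.6/100)·15·0.2402·1000/20.1 = 22.5843
BU:GU = 22.5843/53

0.4261
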